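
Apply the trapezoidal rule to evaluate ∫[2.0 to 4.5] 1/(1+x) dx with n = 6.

f(x) = 1/(1+x)
a = 2.0, b = 4.5, n = 6
h = (b - a)/n = 0.416667

Trapezoidal rule: (h/2)[f(x₀) + 2f(x₁) + 2f(x₂) + ... + f(xₙ)]

x_0 = 2.0000, f(x_0) = 0.333333, coefficient = 1
x_1 = 2.4167, f(x_1) = 0.292683, coefficient = 2
x_2 = 2.8333, f(x_2) = 0.260870, coefficient = 2
x_3 = 3.2500, f(x_3) = 0.235294, coefficient = 2
x_4 = 3.6667, f(x_4) = 0.214286, coefficient = 2
x_5 = 4.0833, f(x_5) = 0.196721, coefficient = 2
x_6 = 4.5000, f(x_6) = 0.181818, coefficient = 1

I ≈ (0.416667/2) × 2.914859 = 0.607262
Exact value: 0.606136
Error: 0.001126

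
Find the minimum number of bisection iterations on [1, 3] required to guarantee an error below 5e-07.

We need (b-a)/2^n ≤ 5e-07
(3 - 1)/2^n ≤ 5e-07
2/2^n ≤ 5e-07
2^n ≥ 4000000
n ≥ log₂(4000000) = 21.93
n ≥ 22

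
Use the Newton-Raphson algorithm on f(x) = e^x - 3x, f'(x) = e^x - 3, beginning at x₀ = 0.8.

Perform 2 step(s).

f(x) = e^x - 3x
f'(x) = e^x - 3
x₀ = 0.8

Newton-Raphson formula: x_{n+1} = x_n - f(x_n)/f'(x_n)

Iteration 1:
  f(0.800000) = -0.174459
  f'(0.800000) = -0.774459
  x_1 = 0.800000 - (-0.174459)/(-0.774459) = 0.574734
Iteration 2:
  f(0.574734) = 0.052456
  f'(0.574734) = -1.223342
  x_2 = 0.574734 - 0.052456/(-1.223342) = 0.617613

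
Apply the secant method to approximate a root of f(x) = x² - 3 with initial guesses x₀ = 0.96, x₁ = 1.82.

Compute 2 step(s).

f(x) = x² - 3
x₀ = 0.96, x₁ = 1.82

Secant formula: x_{n+1} = x_n - f(x_n)(x_n - x_{n-1})/(f(x_n) - f(x_{n-1}))

Iteration 1:
  f(0.960000) = -2.078400
  f(1.820000) = 0.312400
  x_2 = 1.820000 - 0.312400×(1.820000 - 0.960000)/(0.312400 - (-2.078400))
       = 1.707626
Iteration 2:
  f(1.820000) = 0.312400
  f(1.707626) = -0.084014
  x_3 = 1.707626 - (-0.084014)×(1.707626 - 1.820000)/(-0.084014 - 0.312400)
       = 1.731442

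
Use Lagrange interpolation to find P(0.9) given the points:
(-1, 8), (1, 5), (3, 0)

Lagrange interpolation formula:
P(x) = Σ yᵢ × Lᵢ(x)
where Lᵢ(x) = Π_{j≠i} (x - xⱼ)/(xᵢ - xⱼ)

L_0(0.9) = (0.9 - 1)/(-1 - 1) × (0.9 - 3)/(-1 - 3) = 0.026250
L_1(0.9) = (0.9 - (-1))/(1 - (-1)) × (0.9 - 3)/(1 - 3) = 0.997500
L_2(0.9) = (0.9 - (-1))/(3 - (-1)) × (0.9 - 1)/(3 - 1) = -0.023750

P(0.9) = 8×L_0(0.9) + 5×L_1(0.9) + 0×L_2(0.9)
P(0.9) = 5.197500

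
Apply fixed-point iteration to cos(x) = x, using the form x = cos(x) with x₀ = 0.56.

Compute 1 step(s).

Equation: cos(x) = x
Fixed-point form: x = cos(x)
x₀ = 0.56

x_1 = g(0.560000) = 0.847255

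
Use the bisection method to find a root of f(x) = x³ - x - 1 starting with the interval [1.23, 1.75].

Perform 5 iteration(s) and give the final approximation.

f(x) = x³ - x - 1
Initial interval: [1.23, 1.75]

Iteration 1:
  c_1 = (1.230000 + 1.750000)/2 = 1.490000
  f(c_1) = f(1.490000) = 0.817949
  f(a) × f(c) < 0, new interval: [1.230000, 1.490000]
Iteration 2:
  c_2 = (1.230000 + 1.490000)/2 = 1.360000
  f(c_2) = f(1.360000) = 0.155456
  f(a) × f(c) < 0, new interval: [1.230000, 1.360000]
Iteration 3:
  c_3 = (1.230000 + 1.360000)/2 = 1.295000
  f(c_3) = f(1.295000) = -0.123253
  f(a) × f(c) ≥ 0, new interval: [1.295000, 1.360000]
Iteration 4:
  c_4 = (1.295000 + 1.360000)/2 = 1.327500
  f(c_4) = f(1.327500) = 0.011895
  f(a) × f(c) < 0, new interval: [1.295000, 1.327500]
Iteration 5:
  c_5 = (1.295000 + 1.327500)/2 = 1.311250
  f(c_5) = f(1.311250) = -0.056717
  f(a) × f(c) ≥ 0, new interval: [1.311250, 1.327500]

After 5 iteration(s), the approximation is c_5 = 1.311250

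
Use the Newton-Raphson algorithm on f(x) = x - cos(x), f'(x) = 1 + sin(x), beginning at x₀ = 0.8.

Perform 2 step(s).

f(x) = x - cos(x)
f'(x) = 1 + sin(x)
x₀ = 0.8

Newton-Raphson formula: x_{n+1} = x_n - f(x_n)/f'(x_n)

Iteration 1:
  f(0.800000) = 0.103293
  f'(0.800000) = 1.717356
  x_1 = 0.800000 - 0.103293/1.717356 = 0.739853
Iteration 2:
  f(0.739853) = 0.001286
  f'(0.739853) = 1.674180
  x_2 = 0.739853 - 0.001286/1.674180 = 0.739085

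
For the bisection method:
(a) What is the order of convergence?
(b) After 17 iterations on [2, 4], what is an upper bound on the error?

(a) Bisection has linear (order 1) convergence; the error is halved each step.

(b) Error bound = (b-a)/2^n = (4 - 2)/2^{17}
    = 2/2^{17}

(a) 1 (linear); (b) error ≤ 1.53e-05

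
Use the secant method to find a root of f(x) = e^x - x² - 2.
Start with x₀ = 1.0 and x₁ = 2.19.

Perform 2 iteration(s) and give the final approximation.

f(x) = e^x - x² - 2
x₀ = 1.0, x₁ = 2.19

Secant formula: x_{n+1} = x_n - f(x_n)(x_n - x_{n-1})/(f(x_n) - f(x_{n-1}))

Iteration 1:
  f(1.000000) = -0.281718
  f(2.190000) = 2.139113
  x_2 = 2.190000 - 2.139113×(2.190000 - 1.000000)/(2.139113 - (-0.281718))
       = 1.138483
Iteration 2:
  f(2.190000) = 2.139113
  f(1.138483) = -0.174115
  x_3 = 1.138483 - (-0.174115)×(1.138483 - 2.190000)/(-0.174115 - 2.139113)
       = 1.217630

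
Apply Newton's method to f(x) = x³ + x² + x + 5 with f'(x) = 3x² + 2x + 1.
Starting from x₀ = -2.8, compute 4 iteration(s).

f(x) = x³ + x² + x + 5
f'(x) = 3x² + 2x + 1
x₀ = -2.8

Newton-Raphson formula: x_{n+1} = x_n - f(x_n)/f'(x_n)

Iteration 1:
  f(-2.800000) = -11.912000
  f'(-2.800000) = 18.920000
  x_1 = -2.800000 - (-11.912000)/18.920000 = -2.170402
Iteration 2:
  f(-2.170402) = -2.683747
  f'(-2.170402) = 10.791127
  x_2 = -2.170402 - (-2.683747)/10.791127 = -1.921702
Iteration 3:
  f(-1.921702) = -0.325493
  f'(-1.921702) = 8.235415
  x_3 = -1.921702 - (-0.325493)/8.235415 = -1.882179
Iteration 4:
  f(-1.882179) = -0.007382
  f'(-1.882179) = 7.863432
  x_4 = -1.882179 - (-0.007382)/7.863432 = -1.881240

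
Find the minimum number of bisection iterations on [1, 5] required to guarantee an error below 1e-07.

We need (b-a)/2^n ≤ 1e-07
(5 - 1)/2^n ≤ 1e-07
4/2^n ≤ 1e-07
2^n ≥ 40000000
n ≥ log₂(40000000) = 25.25
n ≥ 26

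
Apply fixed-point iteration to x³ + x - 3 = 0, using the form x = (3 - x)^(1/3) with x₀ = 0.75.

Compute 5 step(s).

Equation: x³ + x - 3 = 0
Fixed-point form: x = (3 - x)^(1/3)
x₀ = 0.75

x_1 = g(0.750000) = 1.310371
x_2 = g(1.310371) = 1.191051
x_3 = g(1.191051) = 1.218453
x_4 = g(1.218453) = 1.212269
x_5 = g(1.212269) = 1.213670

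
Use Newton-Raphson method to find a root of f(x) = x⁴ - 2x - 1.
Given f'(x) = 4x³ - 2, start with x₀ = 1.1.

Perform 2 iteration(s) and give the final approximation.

f(x) = x⁴ - 2x - 1
f'(x) = 4x³ - 2
x₀ = 1.1

Newton-Raphson formula: x_{n+1} = x_n - f(x_n)/f'(x_n)

Iteration 1:
  f(1.100000) = -1.735900
  f'(1.100000) = 3.324000
  x_1 = 1.100000 - (-1.735900)/3.324000 = 1.622232
Iteration 2:
  f(1.622232) = 2.681051
  f'(1.622232) = 15.076509
  x_2 = 1.622232 - 2.681051/15.076509 = 1.444403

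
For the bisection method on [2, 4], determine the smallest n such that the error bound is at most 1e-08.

We need (b-a)/2^n ≤ 1e-08
(4 - 2)/2^n ≤ 1e-08
2/2^n ≤ 1e-08
2^n ≥ 200000000
n ≥ log₂(200000000) = 27.58
n ≥ 28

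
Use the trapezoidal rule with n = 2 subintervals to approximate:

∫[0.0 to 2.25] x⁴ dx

f(x) = x⁴
a = 0.0, b = 2.25, n = 2
h = (b - a)/n = 1.125000

Trapezoidal rule: (h/2)[f(x₀) + 2f(x₁) + 2f(x₂) + ... + f(xₙ)]

x_0 = 0.0000, f(x_0) = 0.000000, coefficient = 1
x_1 = 1.1250, f(x_1) = 1.601807, coefficient = 2
x_2 = 2.2500, f(x_2) = 25.628906, coefficient = 1

I ≈ (1.125000/2) × 28.832520 = 16.218292
Exact value: 11.533008
Error: 4.685284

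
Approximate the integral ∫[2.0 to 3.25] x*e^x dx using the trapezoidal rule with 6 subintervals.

f(x) = x*e^x
a = 2.0, b = 3.25, n = 6
h = (b - a)/n = 0.208333

Trapezoidal rule: (h/2)[f(x₀) + 2f(x₁) + 2f(x₂) + ... + f(xₙ)]

x_0 = 2.0000, f(x_0) = 14.778112, coefficient = 1
x_1 = 2.2083, f(x_1) = 20.097017, coefficient = 2
x_2 = 2.4167, f(x_2) = 27.087053, coefficient = 2
x_3 = 2.6250, f(x_3) = 36.237007, coefficient = 2
x_4 = 2.8333, f(x_4) = 48.172446, coefficient = 2
x_5 = 3.0417, f(x_5) = 63.692848, coefficient = 2
x_6 = 3.2500, f(x_6) = 83.818605, coefficient = 1

I ≈ (0.208333/2) × 489.169460 = 50.955152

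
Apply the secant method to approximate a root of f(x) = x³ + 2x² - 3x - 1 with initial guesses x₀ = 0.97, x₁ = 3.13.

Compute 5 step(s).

f(x) = x³ + 2x² - 3x - 1
x₀ = 0.97, x₁ = 3.13

Secant formula: x_{n+1} = x_n - f(x_n)(x_n - x_{n-1})/(f(x_n) - f(x_{n-1}))

Iteration 1:
  f(0.970000) = -1.115527
  f(3.130000) = 39.868097
  x_2 = 3.130000 - 39.868097×(3.130000 - 0.970000)/(39.868097 - (-1.115527))
       = 1.028793
Iteration 2:
  f(3.130000) = 39.868097
  f(1.028793) = -0.880660
  x_3 = 1.028793 - (-0.880660)×(1.028793 - 3.130000)/(-0.880660 - 39.868097)
       = 1.074204
Iteration 3:
  f(1.028793) = -0.880660
  f(1.074204) = -0.675245
  x_4 = 1.074204 - (-0.675245)×(1.074204 - 1.028793)/(-0.675245 - (-0.880660))
       = 1.223480
Iteration 4:
  f(1.074204) = -0.675245
  f(1.223480) = 0.154799
  x_5 = 1.223480 - 0.154799×(1.223480 - 1.074204)/(0.154799 - (-0.675245))
       = 1.195641
Iteration 5:
  f(1.223480) = 0.154799
  f(1.195641) = -0.018571
  x_6 = 1.195641 - (-0.018571)×(1.195641 - 1.223480)/(-0.018571 - 0.154799)
       = 1.198623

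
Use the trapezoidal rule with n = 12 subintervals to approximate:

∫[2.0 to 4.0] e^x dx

f(x) = e^x
a = 2.0, b = 4.0, n = 12
h = (b - a)/n = 0.166667

Trapezoidal rule: (h/2)[f(x₀) + 2f(x₁) + 2f(x₂) + ... + f(xₙ)]

x_0 = 2.0000, f(x_0) = 7.389056, coefficient = 1
x_1 = 2.1667, f(x_1) = 8.729138, coefficient = 2
x_2 = 2.3333, f(x_2) = 10.312259, coefficient = 2
x_3 = 2.5000, f(x_3) = 12.182494, coefficient = 2
x_4 = 2.6667, f(x_4) = 14.391916, coefficient = 2
x_5 = 2.8333, f(x_5) = 17.002040, coefficient = 2
x_6 = 3.0000, f(x_6) = 20.085537, coefficient = 2
x_7 = 3.1667, f(x_7) = 23.728258, coefficient = 2
x_8 = 3.3333, f(x_8) = 28.031625, coefficient = 2
x_9 = 3.5000, f(x_9) = 33.115452, coefficient = 2
x_10 = 3.6667, f(x_10) = 39.121284, coefficient = 2
x_11 = 3.8333, f(x_11) = 46.216336, coefficient = 2
x_12 = 4.0000, f(x_12) = 54.598150, coefficient = 1

I ≈ (0.166667/2) × 567.819884 = 47.318324
Exact value: 47.209094
Error: 0.109230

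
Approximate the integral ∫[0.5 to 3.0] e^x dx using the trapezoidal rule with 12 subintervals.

f(x) = e^x
a = 0.5, b = 3.0, n = 12
h = (b - a)/n = 0.208333

Trapezoidal rule: (h/2)[f(x₀) + 2f(x₁) + 2f(x₂) + ... + f(xₙ)]

x_0 = 0.5000, f(x_0) = 1.648721, coefficient = 1
x_1 = 0.7083, f(x_1) = 2.030604, coefficient = 2
x_2 = 0.9167, f(x_2) = 2.500940, coefficient = 2
x_3 = 1.1250, f(x_3) = 3.080217, coefficient = 2
x_4 = 1.3333, f(x_4) = 3.793668, coefficient = 2
x_5 = 1.5417, f(x_5) = 4.672371, coefficient = 2
x_6 = 1.7500, f(x_6) = 5.754603, coefficient = 2
x_7 = 1.9583, f(x_7) = 7.087505, coefficient = 2
x_8 = 2.1667, f(x_8) = 8.729138, coefficient = 2
x_9 = 2.3750, f(x_9) = 10.751013, coefficient = 2
x_10 = 2.5833, f(x_10) = 13.241202, coefficient = 2
x_11 = 2.7917, f(x_11) = 16.308177, coefficient = 2
x_12 = 3.0000, f(x_12) = 20.085537, coefficient = 1

I ≈ (0.208333/2) × 177.633135 = 18.503452
Exact value: 18.436816
Error: 0.066636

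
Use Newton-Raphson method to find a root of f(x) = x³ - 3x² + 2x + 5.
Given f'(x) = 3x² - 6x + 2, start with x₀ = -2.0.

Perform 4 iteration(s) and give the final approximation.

f(x) = x³ - 3x² + 2x + 5
f'(x) = 3x² - 6x + 2
x₀ = -2.0

Newton-Raphson formula: x_{n+1} = x_n - f(x_n)/f'(x_n)

Iteration 1:
  f(-2.000000) = -19.000000
  f'(-2.000000) = 26.000000
  x_1 = -2.000000 - (-19.000000)/26.000000 = -1.269231
Iteration 2:
  f(-1.269231) = -4.415965
  f'(-1.269231) = 14.448225
  x_2 = -1.269231 - (-4.415965)/14.448225 = -0.963590
Iteration 3:
  f(-0.963590) = -0.607397
  f'(-0.963590) = 10.567058
  x_3 = -0.963590 - (-0.607397)/10.567058 = -0.906110
Iteration 4:
  f(-0.906110) = -0.019273
  f'(-0.906110) = 9.899765
  x_4 = -0.906110 - (-0.019273)/9.899765 = -0.904163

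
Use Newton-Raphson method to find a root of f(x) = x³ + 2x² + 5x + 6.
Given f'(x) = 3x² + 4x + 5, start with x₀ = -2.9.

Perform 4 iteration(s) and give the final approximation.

f(x) = x³ + 2x² + 5x + 6
f'(x) = 3x² + 4x + 5
x₀ = -2.9

Newton-Raphson formula: x_{n+1} = x_n - f(x_n)/f'(x_n)

Iteration 1:
  f(-2.900000) = -16.069000
  f'(-2.900000) = 18.630000
  x_1 = -2.900000 - (-16.069000)/18.630000 = -2.037466
Iteration 2:
  f(-2.037466) = -4.342866
  f'(-2.037466) = 9.303943
  x_2 = -2.037466 - (-4.342866)/9.303943 = -1.570690
Iteration 3:
  f(-1.570690) = -0.794311
  f'(-1.570690) = 6.118439
  x_3 = -1.570690 - (-0.794311)/6.118439 = -1.440867
Iteration 4:
  f(-1.440867) = -0.043521
  f'(-1.440867) = 5.464826
  x_4 = -1.440867 - (-0.043521)/5.464826 = -1.432903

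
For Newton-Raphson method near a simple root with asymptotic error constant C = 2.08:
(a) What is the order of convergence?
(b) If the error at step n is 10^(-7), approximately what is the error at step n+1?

(a) Newton-Raphson has quadratic (order 2) convergence near simple roots.
    This means |e_{n+1}| ≈ C|e_n|².

(b) With |e_n| = 10^(-7) and C = 2.08:
    |e_{n+1}| ≈ 2.08 × (10^(-7))² = 2.08 × 10^(-14)

(a) 2 (quadratic); (b) |e_{n+1}| ≈ 2.080e-14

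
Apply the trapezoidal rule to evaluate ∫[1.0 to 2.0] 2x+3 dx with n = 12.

f(x) = 2x+3
a = 1.0, b = 2.0, n = 12
h = (b - a)/n = 0.083333

Trapezoidal rule: (h/2)[f(x₀) + 2f(x₁) + 2f(x₂) + ... + f(xₙ)]

x_0 = 1.0000, f(x_0) = 5.000000, coefficient = 1
x_1 = 1.0833, f(x_1) = 5.166667, coefficient = 2
x_2 = 1.1667, f(x_2) = 5.333333, coefficient = 2
x_3 = 1.2500, f(x_3) = 5.500000, coefficient = 2
x_4 = 1.3333, f(x_4) = 5.666667, coefficient = 2
x_5 = 1.4167, f(x_5) = 5.833333, coefficient = 2
x_6 = 1.5000, f(x_6) = 6.000000, coefficient = 2
x_7 = 1.5833, f(x_7) = 6.166667, coefficient = 2
x_8 = 1.6667, f(x_8) = 6.333333, coefficient = 2
x_9 = 1.7500, f(x_9) = 6.500000, coefficient = 2
x_10 = 1.8333, f(x_10) = 6.666667, coefficient = 2
x_11 = 1.9167, f(x_11) = 6.833333, coefficient = 2
x_12 = 2.0000, f(x_12) = 7.000000, coefficient = 1

I ≈ (0.083333/2) × 144.000000 = 6.000000
Exact value: 6.000000
Error: 0.000000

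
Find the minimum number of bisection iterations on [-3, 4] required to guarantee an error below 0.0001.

We need (b-a)/2^n ≤ 0.0001
(4 - (-3))/2^n ≤ 0.0001
7/2^n ≤ 0.0001
2^n ≥ 70000
n ≥ log₂(70000) = 16.10
n ≥ 17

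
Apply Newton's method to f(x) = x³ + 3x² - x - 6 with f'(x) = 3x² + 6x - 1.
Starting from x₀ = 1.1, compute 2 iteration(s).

f(x) = x³ + 3x² - x - 6
f'(x) = 3x² + 6x - 1
x₀ = 1.1

Newton-Raphson formula: x_{n+1} = x_n - f(x_n)/f'(x_n)

Iteration 1:
  f(1.100000) = -2.139000
  f'(1.100000) = 9.230000
  x_1 = 1.100000 - (-2.139000)/9.230000 = 1.331744
Iteration 2:
  f(1.331744) = 0.350790
  f'(1.331744) = 12.311095
  x_2 = 1.331744 - 0.350790/12.311095 = 1.303250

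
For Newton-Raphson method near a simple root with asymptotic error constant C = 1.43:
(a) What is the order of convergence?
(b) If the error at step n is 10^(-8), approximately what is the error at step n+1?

(a) Newton-Raphson has quadratic (order 2) convergence near simple roots.
    This means |e_{n+1}| ≈ C|e_n|².

(b) With |e_n| = 10^(-8) and C = 1.43:
    |e_{n+1}| ≈ 1.43 × (10^(-8))² = 1.43 × 10^(-16)

(a) 2 (quadratic); (b) |e_{n+1}| ≈ 1.430e-16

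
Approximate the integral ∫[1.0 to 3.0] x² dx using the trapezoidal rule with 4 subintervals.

f(x) = x²
a = 1.0, b = 3.0, n = 4
h = (b - a)/n = 0.500000

Trapezoidal rule: (h/2)[f(x₀) + 2f(x₁) + 2f(x₂) + ... + f(xₙ)]

x_0 = 1.0000, f(x_0) = 1.000000, coefficient = 1
x_1 = 1.5000, f(x_1) = 2.250000, coefficient = 2
x_2 = 2.0000, f(x_2) = 4.000000, coefficient = 2
x_3 = 2.5000, f(x_3) = 6.250000, coefficient = 2
x_4 = 3.0000, f(x_4) = 9.000000, coefficient = 1

I ≈ (0.500000/2) × 35.000000 = 8.750000
Exact value: 8.666667
Error: 0.083333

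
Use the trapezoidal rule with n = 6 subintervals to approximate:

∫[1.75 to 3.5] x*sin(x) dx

f(x) = x*sin(x)
a = 1.75, b = 3.5, n = 6
h = (b - a)/n = 0.291667

Trapezoidal rule: (h/2)[f(x₀) + 2f(x₁) + 2f(x₂) + ... + f(xₙ)]

x_0 = 1.7500, f(x_0) = 1.721975, coefficient = 1
x_1 = 2.0417, f(x_1) = 1.819480, coefficient = 2
x_2 = 2.3333, f(x_2) = 1.687200, coefficient = 2
x_3 = 2.6250, f(x_3) = 1.296541, coefficient = 2
x_4 = 2.9167, f(x_4) = 0.650516, coefficient = 2
x_5 = 3.2083, f(x_5) = -0.213967, coefficient = 2
x_6 = 3.5000, f(x_6) = -1.227741, coefficient = 1

I ≈ (0.291667/2) × 10.973774 = 1.600342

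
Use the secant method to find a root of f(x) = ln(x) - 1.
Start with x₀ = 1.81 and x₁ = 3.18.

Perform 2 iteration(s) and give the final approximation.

f(x) = ln(x) - 1
x₀ = 1.81, x₁ = 3.18

Secant formula: x_{n+1} = x_n - f(x_n)(x_n - x_{n-1})/(f(x_n) - f(x_{n-1}))

Iteration 1:
  f(1.810000) = -0.406673
  f(3.180000) = 0.156881
  x_2 = 3.180000 - 0.156881×(3.180000 - 1.810000)/(0.156881 - (-0.406673))
       = 2.798622
Iteration 2:
  f(3.180000) = 0.156881
  f(2.798622) = 0.029127
  x_3 = 2.798622 - 0.029127×(2.798622 - 3.180000)/(0.029127 - 0.156881)
       = 2.711670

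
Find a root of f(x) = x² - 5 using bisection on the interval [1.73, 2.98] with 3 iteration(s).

f(x) = x² - 5
Initial interval: [1.73, 2.98]

Iteration 1:
  c_1 = (1.730000 + 2.980000)/2 = 2.355000
  f(c_1) = f(2.355000) = 0.546025
  f(a) × f(c) < 0, new interval: [1.730000, 2.355000]
Iteration 2:
  c_2 = (1.730000 + 2.355000)/2 = 2.042500
  f(c_2) = f(2.042500) = -0.828194
  f(a) × f(c) ≥ 0, new interval: [2.042500, 2.355000]
Iteration 3:
  c_3 = (2.042500 + 2.355000)/2 = 2.198750
  f(c_3) = f(2.198750) = -0.165498
  f(a) × f(c) ≥ 0, new interval: [2.198750, 2.355000]

After 3 iteration(s), the approximation is c_3 = 2.198750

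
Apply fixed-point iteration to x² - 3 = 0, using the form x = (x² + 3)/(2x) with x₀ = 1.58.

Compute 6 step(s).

Equation: x² - 3 = 0
Fixed-point form: x = (x² + 3)/(2x)
x₀ = 1.58

x_1 = g(1.580000) = 1.739367
x_2 = g(1.739367) = 1.732066
x_3 = g(1.732066) = 1.732051
x_4 = g(1.732051) = 1.732051
x_5 = g(1.732051) = 1.732051
x_6 = g(1.732051) = 1.732051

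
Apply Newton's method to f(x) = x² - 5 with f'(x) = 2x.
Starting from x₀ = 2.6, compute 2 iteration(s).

f(x) = x² - 5
f'(x) = 2x
x₀ = 2.6

Newton-Raphson formula: x_{n+1} = x_n - f(x_n)/f'(x_n)

Iteration 1:
  f(2.600000) = 1.760000
  f'(2.600000) = 5.200000
  x_1 = 2.600000 - 1.760000/5.200000 = 2.261538
Iteration 2:
  f(2.261538) = 0.114556
  f'(2.261538) = 4.523077
  x_2 = 2.261538 - 0.114556/4.523077 = 2.236211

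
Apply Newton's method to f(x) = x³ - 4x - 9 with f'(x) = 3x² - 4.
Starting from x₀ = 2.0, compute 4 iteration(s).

f(x) = x³ - 4x - 9
f'(x) = 3x² - 4
x₀ = 2.0

Newton-Raphson formula: x_{n+1} = x_n - f(x_n)/f'(x_n)

Iteration 1:
  f(2.000000) = -9.000000
  f'(2.000000) = 8.000000
  x_1 = 2.000000 - (-9.000000)/8.000000 = 3.125000
Iteration 2:
  f(3.125000) = 9.017578
  f'(3.125000) = 25.296875
  x_2 = 3.125000 - 9.017578/25.296875 = 2.768530
Iteration 3:
  f(2.768530) = 1.145993
  f'(2.768530) = 18.994274
  x_3 = 2.768530 - 1.145993/18.994274 = 2.708196
Iteration 4:
  f(2.708196) = 0.030014
  f'(2.708196) = 18.002983
  x_4 = 2.708196 - 0.030014/18.002983 = 2.706529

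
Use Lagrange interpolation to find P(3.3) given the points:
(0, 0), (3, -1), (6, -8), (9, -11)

Lagrange interpolation formula:
P(x) = Σ yᵢ × Lᵢ(x)
where Lᵢ(x) = Π_{j≠i} (x - xⱼ)/(xᵢ - xⱼ)

L_0(3.3) = (3.3 - 3)/(0 - 3) × (3.3 - 6)/(0 - 6) × (3.3 - 9)/(0 - 9) = -0.028500
L_1(3.3) = (3.3 - 0)/(3 - 0) × (3.3 - 6)/(3 - 6) × (3.3 - 9)/(3 - 9) = 0.940500
L_2(3.3) = (3.3 - 0)/(6 - 0) × (3.3 - 3)/(6 - 3) × (3.3 - 9)/(6 - 9) = 0.104500
L_3(3.3) = (3.3 - 0)/(9 - 0) × (3.3 - 3)/(9 - 3) × (3.3 - 6)/(9 - 6) = -0.016500

P(3.3) = 0×L_0(3.3) + (-1)×L_1(3.3) + (-8)×L_2(3.3) + (-11)×L_3(3.3)
P(3.3) = -1.595000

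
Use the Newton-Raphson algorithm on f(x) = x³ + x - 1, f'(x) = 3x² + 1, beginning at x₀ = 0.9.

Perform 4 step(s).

f(x) = x³ + x - 1
f'(x) = 3x² + 1
x₀ = 0.9

Newton-Raphson formula: x_{n+1} = x_n - f(x_n)/f'(x_n)

Iteration 1:
  f(0.900000) = 0.629000
  f'(0.900000) = 3.430000
  x_1 = 0.900000 - 0.629000/3.430000 = 0.716618
Iteration 2:
  f(0.716618) = 0.084631
  f'(0.716618) = 2.540624
  x_2 = 0.716618 - 0.084631/2.540624 = 0.683307
Iteration 3:
  f(0.683307) = 0.002349
  f'(0.683307) = 2.400725
  x_3 = 0.683307 - 0.002349/2.400725 = 0.682329
Iteration 4:
  f(0.682329) = 0.000002
  f'(0.682329) = 2.396717
  x_4 = 0.682329 - 0.000002/2.396717 = 0.682328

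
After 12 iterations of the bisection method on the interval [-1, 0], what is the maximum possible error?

Bisection error bound: |error| ≤ (b-a)/2^n
|error| ≤ (0 - (-1))/2^12 = 1/2^12
|error| ≤ 0.0002441406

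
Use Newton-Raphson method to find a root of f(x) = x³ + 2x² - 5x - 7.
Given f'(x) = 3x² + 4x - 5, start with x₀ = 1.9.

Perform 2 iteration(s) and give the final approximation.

f(x) = x³ + 2x² - 5x - 7
f'(x) = 3x² + 4x - 5
x₀ = 1.9

Newton-Raphson formula: x_{n+1} = x_n - f(x_n)/f'(x_n)

Iteration 1:
  f(1.900000) = -2.421000
  f'(1.900000) = 13.430000
  x_1 = 1.900000 - (-2.421000)/13.430000 = 2.080268
Iteration 2:
  f(2.080268) = 0.256082
  f'(2.080268) = 16.303618
  x_2 = 2.080268 - 0.256082/16.303618 = 2.064561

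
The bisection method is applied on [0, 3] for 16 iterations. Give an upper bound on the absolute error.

Bisection error bound: |error| ≤ (b-a)/2^n
|error| ≤ (3 - 0)/2^16 = 3/2^16
|error| ≤ 0.0000457764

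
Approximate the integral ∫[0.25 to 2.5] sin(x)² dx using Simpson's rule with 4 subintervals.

f(x) = sin(x)²
a = 0.25, b = 2.5, n = 4
h = (b - a)/n = 0.562500

Simpson's rule: (h/3)[f(x₀) + 4f(x₁) + 2f(x₂) + ... + f(xₙ)]

x_0 = 0.2500, f(x_0) = 0.061209, coefficient = 1
x_1 = 0.8125, f(x_1) = 0.527089, coefficient = 4
x_2 = 1.3750, f(x_2) = 0.962151, coefficient = 2
x_3 = 1.9375, f(x_3) = 0.871449, coefficient = 4
x_4 = 2.5000, f(x_4) = 0.358169, coefficient = 1

I ≈ (0.562500/3) × 7.937830 = 1.488343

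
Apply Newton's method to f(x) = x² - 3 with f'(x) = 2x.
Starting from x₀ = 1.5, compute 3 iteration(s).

f(x) = x² - 3
f'(x) = 2x
x₀ = 1.5

Newton-Raphson formula: x_{n+1} = x_n - f(x_n)/f'(x_n)

Iteration 1:
  f(1.500000) = -0.750000
  f'(1.500000) = 3.000000
  x_1 = 1.500000 - (-0.750000)/3.000000 = 1.750000
Iteration 2:
  f(1.750000) = 0.062500
  f'(1.750000) = 3.500000
  x_2 = 1.750000 - 0.062500/3.500000 = 1.732143
Iteration 3:
  f(1.732143) = 0.000319
  f'(1.732143) = 3.464286
  x_3 = 1.732143 - 0.000319/3.464286 = 1.732051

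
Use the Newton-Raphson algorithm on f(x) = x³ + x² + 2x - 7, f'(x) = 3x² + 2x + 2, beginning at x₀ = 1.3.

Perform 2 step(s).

f(x) = x³ + x² + 2x - 7
f'(x) = 3x² + 2x + 2
x₀ = 1.3

Newton-Raphson formula: x_{n+1} = x_n - f(x_n)/f'(x_n)

Iteration 1:
  f(1.300000) = -0.513000
  f'(1.300000) = 9.670000
  x_1 = 1.300000 - (-0.513000)/9.670000 = 1.353051
Iteration 2:
  f(1.353051) = 0.013940
  f'(1.353051) = 10.198340
  x_2 = 1.353051 - 0.013940/10.198340 = 1.351684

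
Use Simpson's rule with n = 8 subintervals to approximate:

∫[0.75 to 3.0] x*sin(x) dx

f(x) = x*sin(x)
a = 0.75, b = 3.0, n = 8
h = (b - a)/n = 0.281250

Simpson's rule: (h/3)[f(x₀) + 4f(x₁) + 2f(x₂) + ... + f(xₙ)]

x_0 = 0.7500, f(x_0) = 0.511229, coefficient = 1
x_1 = 1.0312, f(x_1) = 0.884753, coefficient = 4
x_2 = 1.3125, f(x_2) = 1.268960, coefficient = 2
x_3 = 1.5938, f(x_3) = 1.593330, coefficient = 4
x_4 = 1.8750, f(x_4) = 1.788911, coefficient = 2
x_5 = 2.1562, f(x_5) = 1.797151, coefficient = 4
x_6 = 2.4375, f(x_6) = 1.577897, coefficient = 2
x_7 = 2.7188, f(x_7) = 1.115651, coefficient = 4
x_8 = 3.0000, f(x_8) = 0.423360, coefficient = 1

I ≈ (0.281250/3) × 31.769665 = 2.978406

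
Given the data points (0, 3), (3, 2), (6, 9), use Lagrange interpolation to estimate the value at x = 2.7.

Lagrange interpolation formula:
P(x) = Σ yᵢ × Lᵢ(x)
where Lᵢ(x) = Π_{j≠i} (x - xⱼ)/(xᵢ - xⱼ)

L_0(2.7) = (2.7 - 3)/(0 - 3) × (2.7 - 6)/(0 - 6) = 0.055000
L_1(2.7) = (2.7 - 0)/(3 - 0) × (2.7 - 6)/(3 - 6) = 0.990000
L_2(2.7) = (2.7 - 0)/(6 - 0) × (2.7 - 3)/(6 - 3) = -0.045000

P(2.7) = 3×L_0(2.7) + 2×L_1(2.7) + 9×L_2(2.7)
P(2.7) = 1.740000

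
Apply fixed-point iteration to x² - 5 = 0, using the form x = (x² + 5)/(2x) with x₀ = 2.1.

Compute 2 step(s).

Equation: x² - 5 = 0
Fixed-point form: x = (x² + 5)/(2x)
x₀ = 2.1

x_1 = g(2.100000) = 2.240476
x_2 = g(2.240476) = 2.236072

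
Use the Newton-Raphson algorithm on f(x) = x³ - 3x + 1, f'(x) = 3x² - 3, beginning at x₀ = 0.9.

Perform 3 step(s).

f(x) = x³ - 3x + 1
f'(x) = 3x² - 3
x₀ = 0.9

Newton-Raphson formula: x_{n+1} = x_n - f(x_n)/f'(x_n)

Iteration 1:
  f(0.900000) = -0.971000
  f'(0.900000) = -0.570000
  x_1 = 0.900000 - (-0.971000)/(-0.570000) = -0.803509
Iteration 2:
  f(-0.803509) = 2.891760
  f'(-0.803509) = -1.063121
  x_2 = -0.803509 - 2.891760/(-1.063121) = 1.916558
Iteration 3:
  f(1.916558) = 2.290216
  f'(1.916558) = 8.019582
  x_3 = 1.916558 - 2.290216/8.019582 = 1.630980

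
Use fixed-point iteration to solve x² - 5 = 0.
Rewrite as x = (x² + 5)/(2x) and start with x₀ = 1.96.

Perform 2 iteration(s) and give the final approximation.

Equation: x² - 5 = 0
Fixed-point form: x = (x² + 5)/(2x)
x₀ = 1.96

x_1 = g(1.960000) = 2.255510
x_2 = g(2.255510) = 2.236152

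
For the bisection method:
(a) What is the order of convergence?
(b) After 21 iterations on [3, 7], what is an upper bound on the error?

(a) Bisection has linear (order 1) convergence; the error is halved each step.

(b) Error bound = (b-a)/2^n = (7 - 3)/2^{21}
    = 4/2^{21}

(a) 1 (linear); (b) error ≤ 1.91e-06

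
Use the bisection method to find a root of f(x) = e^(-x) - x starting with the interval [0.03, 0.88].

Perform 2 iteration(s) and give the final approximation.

f(x) = e^(-x) - x
Initial interval: [0.03, 0.88]

Iteration 1:
  c_1 = (0.030000 + 0.880000)/2 = 0.455000
  f(c_1) = f(0.455000) = 0.179448
  f(a) × f(c) ≥ 0, new interval: [0.455000, 0.880000]
Iteration 2:
  c_2 = (0.455000 + 0.880000)/2 = 0.667500
  f(c_2) = f(0.667500) = -0.154511
  f(a) × f(c) < 0, new interval: [0.455000, 0.667500]

After 2 iteration(s), the approximation is c_2 = 0.667500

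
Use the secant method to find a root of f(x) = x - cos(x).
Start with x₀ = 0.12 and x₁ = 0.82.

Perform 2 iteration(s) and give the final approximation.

f(x) = x - cos(x)
x₀ = 0.12, x₁ = 0.82

Secant formula: x_{n+1} = x_n - f(x_n)(x_n - x_{n-1})/(f(x_n) - f(x_{n-1}))

Iteration 1:
  f(0.120000) = -0.872809
  f(0.820000) = 0.137779
  x_2 = 0.820000 - 0.137779×(0.820000 - 0.120000)/(0.137779 - (-0.872809))
       = 0.724565
Iteration 2:
  f(0.820000) = 0.137779
  f(0.724565) = -0.024222
  x_3 = 0.724565 - (-0.024222)×(0.724565 - 0.820000)/(-0.024222 - 0.137779)
       = 0.738835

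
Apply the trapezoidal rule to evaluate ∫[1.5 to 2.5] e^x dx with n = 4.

f(x) = e^x
a = 1.5, b = 2.5, n = 4
h = (b - a)/n = 0.250000

Trapezoidal rule: (h/2)[f(x₀) + 2f(x₁) + 2f(x₂) + ... + f(xₙ)]

x_0 = 1.5000, f(x_0) = 4.481689, coefficient = 1
x_1 = 1.7500, f(x_1) = 5.754603, coefficient = 2
x_2 = 2.0000, f(x_2) = 7.389056, coefficient = 2
x_3 = 2.2500, f(x_3) = 9.487736, coefficient = 2
x_4 = 2.5000, f(x_4) = 12.182494, coefficient = 1

I ≈ (0.250000/2) × 61.926972 = 7.740872
Exact value: 7.700805
Error: 0.040067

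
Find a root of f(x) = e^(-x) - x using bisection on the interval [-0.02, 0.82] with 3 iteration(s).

f(x) = e^(-x) - x
Initial interval: [-0.02, 0.82]

Iteration 1:
  c_1 = (-0.020000 + 0.820000)/2 = 0.400000
  f(c_1) = f(0.400000) = 0.270320
  f(a) × f(c) ≥ 0, new interval: [0.400000, 0.820000]
Iteration 2:
  c_2 = (0.400000 + 0.820000)/2 = 0.610000
  f(c_2) = f(0.610000) = -0.066649
  f(a) × f(c) < 0, new interval: [0.400000, 0.610000]
Iteration 3:
  c_3 = (0.400000 + 0.610000)/2 = 0.505000
  f(c_3) = f(0.505000) = 0.098506
  f(a) × f(c) ≥ 0, new interval: [0.505000, 0.610000]

After 3 iteration(s), the approximation is c_3 = 0.505000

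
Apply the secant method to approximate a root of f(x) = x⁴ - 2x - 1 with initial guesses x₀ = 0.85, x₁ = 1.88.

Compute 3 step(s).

f(x) = x⁴ - 2x - 1
x₀ = 0.85, x₁ = 1.88

Secant formula: x_{n+1} = x_n - f(x_n)(x_n - x_{n-1})/(f(x_n) - f(x_{n-1}))

Iteration 1:
  f(0.850000) = -2.177994
  f(1.880000) = 7.731983
  x_2 = 1.880000 - 7.731983×(1.880000 - 0.850000)/(7.731983 - (-2.177994))
       = 1.076371
Iteration 2:
  f(1.880000) = 7.731983
  f(1.076371) = -1.810446
  x_3 = 1.076371 - (-1.810446)×(1.076371 - 1.880000)/(-1.810446 - 7.731983)
       = 1.228840
Iteration 3:
  f(1.076371) = -1.810446
  f(1.228840) = -1.177433
  x_4 = 1.228840 - (-1.177433)×(1.228840 - 1.076371)/(-1.177433 - (-1.810446))
       = 1.512440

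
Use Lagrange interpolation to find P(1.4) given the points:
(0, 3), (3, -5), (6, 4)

Lagrange interpolation formula:
P(x) = Σ yᵢ × Lᵢ(x)
where Lᵢ(x) = Π_{j≠i} (x - xⱼ)/(xᵢ - xⱼ)

L_0(1.4) = (1.4 - 3)/(0 - 3) × (1.4 - 6)/(0 - 6) = 0.408889
L_1(1.4) = (1.4 - 0)/(3 - 0) × (1.4 - 6)/(3 - 6) = 0.715556
L_2(1.4) = (1.4 - 0)/(6 - 0) × (1.4 - 3)/(6 - 3) = -0.124444

P(1.4) = 3×L_0(1.4) + (-5)×L_1(1.4) + 4×L_2(1.4)
P(1.4) = -2.848889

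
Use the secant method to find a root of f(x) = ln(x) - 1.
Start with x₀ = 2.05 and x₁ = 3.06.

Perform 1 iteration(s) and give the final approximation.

f(x) = ln(x) - 1
x₀ = 2.05, x₁ = 3.06

Secant formula: x_{n+1} = x_n - f(x_n)(x_n - x_{n-1})/(f(x_n) - f(x_{n-1}))

Iteration 1:
  f(2.050000) = -0.282160
  f(3.060000) = 0.118415
  x_2 = 3.060000 - 0.118415×(3.060000 - 2.050000)/(0.118415 - (-0.282160))
       = 2.761432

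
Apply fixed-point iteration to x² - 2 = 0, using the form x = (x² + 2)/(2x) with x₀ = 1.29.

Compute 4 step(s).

Equation: x² - 2 = 0
Fixed-point form: x = (x² + 2)/(2x)
x₀ = 1.29

x_1 = g(1.290000) = 1.420194
x_2 = g(1.420194) = 1.414226
x_3 = g(1.414226) = 1.414214
x_4 = g(1.414214) = 1.414214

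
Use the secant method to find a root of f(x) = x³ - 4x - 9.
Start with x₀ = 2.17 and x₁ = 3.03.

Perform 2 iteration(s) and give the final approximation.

f(x) = x³ - 4x - 9
x₀ = 2.17, x₁ = 3.03

Secant formula: x_{n+1} = x_n - f(x_n)(x_n - x_{n-1})/(f(x_n) - f(x_{n-1}))

Iteration 1:
  f(2.170000) = -7.461687
  f(3.030000) = 6.698127
  x_2 = 3.030000 - 6.698127×(3.030000 - 2.170000)/(6.698127 - (-7.461687))
       = 2.623188
Iteration 2:
  f(3.030000) = 6.698127
  f(2.623188) = -1.442301
  x_3 = 2.623188 - (-1.442301)×(2.623188 - 3.030000)/(-1.442301 - 6.698127)
       = 2.695266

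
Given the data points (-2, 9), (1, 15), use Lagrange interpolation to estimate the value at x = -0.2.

Lagrange interpolation formula:
P(x) = Σ yᵢ × Lᵢ(x)
where Lᵢ(x) = Π_{j≠i} (x - xⱼ)/(xᵢ - xⱼ)

L_0(-0.2) = (-0.2 - 1)/(-2 - 1) = 0.400000
L_1(-0.2) = (-0.2 - (-2))/(1 - (-2)) = 0.600000

P(-0.2) = 9×L_0(-0.2) + 15×L_1(-0.2)
P(-0.2) = 12.600000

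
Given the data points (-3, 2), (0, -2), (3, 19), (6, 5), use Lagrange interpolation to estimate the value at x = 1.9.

Lagrange interpolation formula:
P(x) = Σ yᵢ × Lᵢ(x)
where Lᵢ(x) = Π_{j≠i} (x - xⱼ)/(xᵢ - xⱼ)

L_0(1.9) = (1.9 - 0)/(-3 - 0) × (1.9 - 3)/(-3 - 3) × (1.9 - 6)/(-3 - 6) = -0.052895
L_1(1.9) = (1.9 - (-3))/(0 - (-3)) × (1.9 - 3)/(0 - 3) × (1.9 - 6)/(0 - 6) = 0.409241
L_2(1.9) = (1.9 - (-3))/(3 - (-3)) × (1.9 - 0)/(3 - 0) × (1.9 - 6)/(3 - 6) = 0.706870
L_3(1.9) = (1.9 - (-3))/(6 - (-3)) × (1.9 - 0)/(6 - 0) × (1.9 - 3)/(6 - 3) = -0.063216

P(1.9) = 2×L_0(1.9) + (-2)×L_1(1.9) + 19×L_2(1.9) + 5×L_3(1.9)
P(1.9) = 12.190185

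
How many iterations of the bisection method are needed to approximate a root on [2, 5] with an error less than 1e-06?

We need (b-a)/2^n ≤ 1e-06
(5 - 2)/2^n ≤ 1e-06
3/2^n ≤ 1e-06
2^n ≥ 3000000
n ≥ log₂(3000000) = 21.52
n ≥ 22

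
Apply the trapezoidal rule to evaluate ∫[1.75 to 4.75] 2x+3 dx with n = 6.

f(x) = 2x+3
a = 1.75, b = 4.75, n = 6
h = (b - a)/n = 0.500000

Trapezoidal rule: (h/2)[f(x₀) + 2f(x₁) + 2f(x₂) + ... + f(xₙ)]

x_0 = 1.7500, f(x_0) = 6.500000, coefficient = 1
x_1 = 2.2500, f(x_1) = 7.500000, coefficient = 2
x_2 = 2.7500, f(x_2) = 8.500000, coefficient = 2
x_3 = 3.2500, f(x_3) = 9.500000, coefficient = 2
x_4 = 3.7500, f(x_4) = 10.500000, coefficient = 2
x_5 = 4.2500, f(x_5) = 11.500000, coefficient = 2
x_6 = 4.7500, f(x_6) = 12.500000, coefficient = 1

I ≈ (0.500000/2) × 114.000000 = 28.500000
Exact value: 28.500000
Error: 0.000000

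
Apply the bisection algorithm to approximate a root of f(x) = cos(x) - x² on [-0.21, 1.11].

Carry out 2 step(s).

f(x) = cos(x) - x²
Initial interval: [-0.21, 1.11]

Iteration 1:
  c_1 = (-0.210000 + 1.110000)/2 = 0.450000
  f(c_1) = f(0.450000) = 0.697947
  f(a) × f(c) ≥ 0, new interval: [0.450000, 1.110000]
Iteration 2:
  c_2 = (0.450000 + 1.110000)/2 = 0.780000
  f(c_2) = f(0.780000) = 0.102514
  f(a) × f(c) ≥ 0, new interval: [0.780000, 1.110000]

After 2 iteration(s), the approximation is c_2 = 0.780000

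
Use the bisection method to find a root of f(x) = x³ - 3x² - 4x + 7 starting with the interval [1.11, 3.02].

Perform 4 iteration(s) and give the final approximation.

f(x) = x³ - 3x² - 4x + 7
Initial interval: [1.11, 3.02]

Iteration 1:
  c_1 = (1.110000 + 3.020000)/2 = 2.065000
  f(c_1) = f(2.065000) = -5.247050
  f(a) × f(c) < 0, new interval: [1.110000, 2.065000]
Iteration 2:
  c_2 = (1.110000 + 2.065000)/2 = 1.587500
  f(c_2) = f(1.587500) = -2.909721
  f(a) × f(c) < 0, new interval: [1.110000, 1.587500]
Iteration 3:
  c_3 = (1.110000 + 1.587500)/2 = 1.348750
  f(c_3) = f(1.348750) = -1.398833
  f(a) × f(c) < 0, new interval: [1.110000, 1.348750]
Iteration 4:
  c_4 = (1.110000 + 1.348750)/2 = 1.229375
  f(c_4) = f(1.229375) = -0.593557
  f(a) × f(c) < 0, new interval: [1.110000, 1.229375]

After 4 iteration(s), the approximation is c_4 = 1.229375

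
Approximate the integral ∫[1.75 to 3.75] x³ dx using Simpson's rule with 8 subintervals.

f(x) = x³
a = 1.75, b = 3.75, n = 8
h = (b - a)/n = 0.250000

Simpson's rule: (h/3)[f(x₀) + 4f(x₁) + 2f(x₂) + ... + f(xₙ)]

x_0 = 1.7500, f(x_0) = 5.359375, coefficient = 1
x_1 = 2.0000, f(x_1) = 8.000000, coefficient = 4
x_2 = 2.2500, f(x_2) = 11.390625, coefficient = 2
x_3 = 2.5000, f(x_3) = 15.625000, coefficient = 4
x_4 = 2.7500, f(x_4) = 20.796875, coefficient = 2
x_5 = 3.0000, f(x_5) = 27.000000, coefficient = 4
x_6 = 3.2500, f(x_6) = 34.328125, coefficient = 2
x_7 = 3.5000, f(x_7) = 42.875000, coefficient = 4
x_8 = 3.7500, f(x_8) = 52.734375, coefficient = 1

I ≈ (0.250000/3) × 565.125000 = 47.093750
Exact value: 47.093750
Error: 0.000000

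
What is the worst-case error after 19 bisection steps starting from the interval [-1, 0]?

Bisection error bound: |error| ≤ (b-a)/2^n
|error| ≤ (0 - (-1))/2^19 = 1/2^19
|error| ≤ 0.0000019073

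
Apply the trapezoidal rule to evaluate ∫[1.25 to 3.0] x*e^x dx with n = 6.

f(x) = x*e^x
a = 1.25, b = 3.0, n = 6
h = (b - a)/n = 0.291667

Trapezoidal rule: (h/2)[f(x₀) + 2f(x₁) + 2f(x₂) + ... + f(xₙ)]

x_0 = 1.2500, f(x_0) = 4.362929, coefficient = 1
x_1 = 1.5417, f(x_1) = 7.203239, coefficient = 2
x_2 = 1.8333, f(x_2) = 11.466952, coefficient = 2
x_3 = 2.1250, f(x_3) = 17.792407, coefficient = 2
x_4 = 2.4167, f(x_4) = 27.087053, coefficient = 2
x_5 = 2.7083, f(x_5) = 40.636504, coefficient = 2
x_6 = 3.0000, f(x_6) = 60.256611, coefficient = 1

I ≈ (0.291667/2) × 272.991848 = 39.811311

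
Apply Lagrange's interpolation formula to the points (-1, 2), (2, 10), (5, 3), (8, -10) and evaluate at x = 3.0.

Lagrange interpolation formula:
P(x) = Σ yᵢ × Lᵢ(x)
where Lᵢ(x) = Π_{j≠i} (x - xⱼ)/(xᵢ - xⱼ)

L_0(3.0) = (3.0 - 2)/(-1 - 2) × (3.0 - 5)/(-1 - 5) × (3.0 - 8)/(-1 - 8) = -0.061728
L_1(3.0) = (3.0 - (-1))/(2 - (-1)) × (3.0 - 5)/(2 - 5) × (3.0 - 8)/(2 - 8) = 0.740741
L_2(3.0) = (3.0 - (-1))/(5 - (-1)) × (3.0 - 2)/(5 - 2) × (3.0 - 8)/(5 - 8) = 0.370370
L_3(3.0) = (3.0 - (-1))/(8 - (-1)) × (3.0 - 2)/(8 - 2) × (3.0 - 5)/(8 - 5) = -0.049383

P(3.0) = 2×L_0(3.0) + 10×L_1(3.0) + 3×L_2(3.0) + (-10)×L_3(3.0)
P(3.0) = 8.888889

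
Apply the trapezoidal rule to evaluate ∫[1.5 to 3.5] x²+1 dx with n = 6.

f(x) = x²+1
a = 1.5, b = 3.5, n = 6
h = (b - a)/n = 0.333333

Trapezoidal rule: (h/2)[f(x₀) + 2f(x₁) + 2f(x₂) + ... + f(xₙ)]

x_0 = 1.5000, f(x_0) = 3.250000, coefficient = 1
x_1 = 1.8333, f(x_1) = 4.361111, coefficient = 2
x_2 = 2.1667, f(x_2) = 5.694444, coefficient = 2
x_3 = 2.5000, f(x_3) = 7.250000, coefficient = 2
x_4 = 2.8333, f(x_4) = 9.027778, coefficient = 2
x_5 = 3.1667, f(x_5) = 11.027778, coefficient = 2
x_6 = 3.5000, f(x_6) = 13.250000, coefficient = 1

I ≈ (0.333333/2) × 91.222222 = 15.203704
Exact value: 15.166667
Error: 0.037037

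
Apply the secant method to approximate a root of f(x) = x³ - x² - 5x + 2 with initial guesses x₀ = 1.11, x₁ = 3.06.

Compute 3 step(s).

f(x) = x³ - x² - 5x + 2
x₀ = 1.11, x₁ = 3.06

Secant formula: x_{n+1} = x_n - f(x_n)(x_n - x_{n-1})/(f(x_n) - f(x_{n-1}))

Iteration 1:
  f(1.110000) = -3.414469
  f(3.060000) = 5.989016
  x_2 = 3.060000 - 5.989016×(3.060000 - 1.110000)/(5.989016 - (-3.414469))
       = 1.818058
Iteration 2:
  f(3.060000) = 5.989016
  f(1.818058) = -4.386334
  x_3 = 1.818058 - (-4.386334)×(1.818058 - 3.060000)/(-4.386334 - 5.989016)
       = 2.343108
Iteration 3:
  f(1.818058) = -4.386334
  f(2.343108) = -2.341671
  x_4 = 2.343108 - (-2.341671)×(2.343108 - 1.818058)/(-2.341671 - (-4.386334))
       = 2.944426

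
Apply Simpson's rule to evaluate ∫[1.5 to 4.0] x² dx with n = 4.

f(x) = x²
a = 1.5, b = 4.0, n = 4
h = (b - a)/n = 0.625000

Simpson's rule: (h/3)[f(x₀) + 4f(x₁) + 2f(x₂) + ... + f(xₙ)]

x_0 = 1.5000, f(x_0) = 2.250000, coefficient = 1
x_1 = 2.1250, f(x_1) = 4.515625, coefficient = 4
x_2 = 2.7500, f(x_2) = 7.562500, coefficient = 2
x_3 = 3.3750, f(x_3) = 11.390625, coefficient = 4
x_4 = 4.0000, f(x_4) = 16.000000, coefficient = 1

I ≈ (0.625000/3) × 97.000000 = 20.208333
Exact value: 20.208333
Error: 0.000000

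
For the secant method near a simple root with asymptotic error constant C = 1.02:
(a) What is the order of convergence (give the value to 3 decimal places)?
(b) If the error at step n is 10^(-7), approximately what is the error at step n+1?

(a) Secant method has superlinear convergence with order φ = (1+√5)/2 ≈ 1.618.
    This means |e_{n+1}| ≈ C|e_n|^1.618.

(b) With |e_n| = 10^(-7) and C = 1.02:
    |e_{n+1}| ≈ 1.02 × (10^(-7))^1.618 = 1.02 × 10^(-11.33)

(a) ≈ 1.618 (golden ratio); (b) |e_{n+1}| ≈ 4.812e-12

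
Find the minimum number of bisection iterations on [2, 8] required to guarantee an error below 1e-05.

We need (b-a)/2^n ≤ 1e-05
(8 - 2)/2^n ≤ 1e-05
6/2^n ≤ 1e-05
2^n ≥ 600000
n ≥ log₂(600000) = 19.19
n ≥ 20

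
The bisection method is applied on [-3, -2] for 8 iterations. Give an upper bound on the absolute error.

Bisection error bound: |error| ≤ (b-a)/2^n
|error| ≤ (-2 - (-3))/2^8 = 1/2^8
|error| ≤ 0.0039062500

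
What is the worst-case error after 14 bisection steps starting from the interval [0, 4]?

Bisection error bound: |error| ≤ (b-a)/2^n
|error| ≤ (4 - 0)/2^14 = 4/2^14
|error| ≤ 0.0002441406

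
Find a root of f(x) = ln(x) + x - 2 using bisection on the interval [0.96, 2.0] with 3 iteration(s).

f(x) = ln(x) + x - 2
Initial interval: [0.96, 2.0]

Iteration 1:
  c_1 = (0.960000 + 2.000000)/2 = 1.480000
  f(c_1) = f(1.480000) = -0.127958
  f(a) × f(c) ≥ 0, new interval: [1.480000, 2.000000]
Iteration 2:
  c_2 = (1.480000 + 2.000000)/2 = 1.740000
  f(c_2) = f(1.740000) = 0.293885
  f(a) × f(c) < 0, new interval: [1.480000, 1.740000]
Iteration 3:
  c_3 = (1.480000 + 1.740000)/2 = 1.610000
  f(c_3) = f(1.610000) = 0.086234
  f(a) × f(c) < 0, new interval: [1.480000, 1.610000]

After 3 iteration(s), the approximation is c_3 = 1.610000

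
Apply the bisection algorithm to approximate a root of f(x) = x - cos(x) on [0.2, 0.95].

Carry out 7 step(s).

f(x) = x - cos(x)
Initial interval: [0.2, 0.95]

Iteration 1:
  c_1 = (0.200000 + 0.950000)/2 = 0.575000
  f(c_1) = f(0.575000) = -0.264192
  f(a) × f(c) ≥ 0, new interval: [0.575000, 0.950000]
Iteration 2:
  c_2 = (0.575000 + 0.950000)/2 = 0.762500
  f(c_2) = f(0.762500) = 0.039389
  f(a) × f(c) < 0, new interval: [0.575000, 0.762500]
Iteration 3:
  c_3 = (0.575000 + 0.762500)/2 = 0.668750
  f(c_3) = f(0.668750) = -0.115847
  f(a) × f(c) ≥ 0, new interval: [0.668750, 0.762500]
Iteration 4:
  c_4 = (0.668750 + 0.762500)/2 = 0.715625
  f(c_4) = f(0.715625) = -0.039058
  f(a) × f(c) ≥ 0, new interval: [0.715625, 0.762500]
Iteration 5:
  c_5 = (0.715625 + 0.762500)/2 = 0.739062
  f(c_5) = f(0.739062) = -0.000038
  f(a) × f(c) ≥ 0, new interval: [0.739062, 0.762500]
Iteration 6:
  c_6 = (0.739062 + 0.762500)/2 = 0.750781
  f(c_6) = f(0.750781) = 0.019625
  f(a) × f(c) < 0, new interval: [0.739062, 0.750781]
Iteration 7:
  c_7 = (0.739062 + 0.750781)/2 = 0.744922
  f(c_7) = f(0.744922) = 0.009781
  f(a) × f(c) < 0, new interval: [0.739062, 0.744922]

After 7 iteration(s), the approximation is c_7 = 0.744922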